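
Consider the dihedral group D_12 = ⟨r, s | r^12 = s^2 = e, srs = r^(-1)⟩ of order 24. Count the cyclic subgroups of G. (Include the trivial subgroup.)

18

A cyclic subgroup of order d is generated by each of its φ(d) elements of order d, so the cyclic subgroups of order d number (#elements of order d)/φ(d).
Cyclic subgroups by order — order 1: 1; order 2: 13; order 3: 1; order 4: 1; order 6: 1; order 12: 1.
Total: 18.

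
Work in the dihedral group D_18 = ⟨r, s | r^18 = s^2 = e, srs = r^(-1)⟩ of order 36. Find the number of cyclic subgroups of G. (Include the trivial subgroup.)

Each element a generates a cyclic subgroup ⟨a⟩; distinct elements may generate the same one (a cyclic group of order d has φ(d) generators).
Cyclic subgroups by order — order 1: 1; order 2: 19; order 3: 1; order 6: 1; order 9: 1; order 18: 1.
Total: 24.

24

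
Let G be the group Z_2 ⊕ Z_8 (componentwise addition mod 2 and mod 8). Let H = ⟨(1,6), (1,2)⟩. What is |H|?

|⟨(1,6)⟩| = 4 and |⟨(1,2)⟩| = 4, so |H| is a multiple of lcm(4, 4) = 4 and divides |G| = 16.
Closing under the operation: H = {(0,0), (0,4), (1,2), (1,6)}, so |H| = 4.

4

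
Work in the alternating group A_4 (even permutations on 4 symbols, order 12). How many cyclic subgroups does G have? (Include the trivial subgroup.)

A cyclic subgroup of order d is generated by each of its φ(d) elements of order d, so the cyclic subgroups of order d number (#elements of order d)/φ(d).
Cyclic subgroups by order — order 1: 1; order 2: 3; order 3: 4.
Total: 8.

8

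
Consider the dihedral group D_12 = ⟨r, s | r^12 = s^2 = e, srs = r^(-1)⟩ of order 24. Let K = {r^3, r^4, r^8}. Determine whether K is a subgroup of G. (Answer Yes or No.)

The identity e ∉ K, so K is not a subgroup.

No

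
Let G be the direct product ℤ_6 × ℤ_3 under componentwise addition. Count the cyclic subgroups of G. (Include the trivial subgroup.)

Group the elements of G by the cyclic subgroup they generate; each cyclic subgroup of order d accounts for φ(d) elements.
Cyclic subgroups by order — order 1: 1; order 2: 1; order 3: 4; order 6: 4.
Total: 10.

10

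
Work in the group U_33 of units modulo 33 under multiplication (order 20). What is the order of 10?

Compute successive powers of 10 mod 33: 10, 1; 10^2 ≡ 1 (mod 33).
So |⟨10⟩| = 2.

2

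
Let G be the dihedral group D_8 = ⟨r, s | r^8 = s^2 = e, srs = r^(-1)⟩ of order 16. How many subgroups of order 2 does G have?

|G| = 16 and 2 | 16, so subgroups of order 2 are possible by Lagrange.
The subgroups of order 2 are: {e, r^2s}; {e, r^3s}; {e, r^4}; {e, r^4s}; … (9 in all).
So G has 9 subgroups of order 2.

9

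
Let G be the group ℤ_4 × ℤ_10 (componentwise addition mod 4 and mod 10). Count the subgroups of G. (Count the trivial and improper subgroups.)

|G| = 40, so by Lagrange every subgroup order divides 40. Divisors: 1, 2, 4, 5, 8, 10, 20, 40.
Subgroups by order — order 1: 1; order 2: 3; order 4: 3; order 5: 1; order 8: 1; order 10: 3; order 20: 3; order 40: 1.
Total: 1 + 3 + 3 + 1 + 1 + 3 + 3 + 1 = 16.

16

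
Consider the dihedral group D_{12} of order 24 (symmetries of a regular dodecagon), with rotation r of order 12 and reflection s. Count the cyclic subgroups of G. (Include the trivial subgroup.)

18

Each element a generates a cyclic subgroup ⟨a⟩; distinct elements may generate the same one (a cyclic group of order d has φ(d) generators).
Cyclic subgroups by order — order 1: 1; order 2: 13; order 3: 1; order 4: 1; order 6: 1; order 12: 1.
Total: 18.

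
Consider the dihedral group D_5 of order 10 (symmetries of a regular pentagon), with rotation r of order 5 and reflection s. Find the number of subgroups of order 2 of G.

|G| = 10 and 2 | 10, so subgroups of order 2 are possible by Lagrange.
The subgroups of order 2 are: {e, r^2s}; {e, r^3s}; {e, r^4s}; {e, rs}; … (5 in all).
So G has 5 subgroups of order 2.

5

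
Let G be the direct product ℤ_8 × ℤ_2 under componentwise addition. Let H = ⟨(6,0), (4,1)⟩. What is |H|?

8

|⟨(6,0)⟩| = 4 and |⟨(4,1)⟩| = 2, so |H| is a multiple of lcm(4, 2) = 4 and divides |G| = 16.
Closing under the operation: H = {(0,0), (0,1), (2,0), (2,1), (4,0), (4,1), (6,0), (6,1)}, so |H| = 8.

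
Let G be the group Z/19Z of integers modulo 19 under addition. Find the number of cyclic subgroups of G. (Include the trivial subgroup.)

2

A cyclic subgroup of order d is generated by each of its φ(d) elements of order d, so the cyclic subgroups of order d number (#elements of order d)/φ(d).
Cyclic subgroups by order — order 1: 1; order 19: 1.
Total: 2.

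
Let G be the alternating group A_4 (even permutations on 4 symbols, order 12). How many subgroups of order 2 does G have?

3

|G| = 12 and 2 | 12, so subgroups of order 2 are possible by Lagrange.
The subgroups of order 2 are: {e, (1 2)(3 4)}; {e, (1 3)(2 4)}; {e, (1 4)(2 3)}.
So G has 3 subgroups of order 2.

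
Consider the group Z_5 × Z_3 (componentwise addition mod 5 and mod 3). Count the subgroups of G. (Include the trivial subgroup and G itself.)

|G| = 15, so by Lagrange every subgroup order divides 15. Divisors: 1, 3, 5, 15.
Subgroups by order — order 1: 1; order 3: 1; order 5: 1; order 15: 1.
Total: 1 + 1 + 1 + 1 = 4.

4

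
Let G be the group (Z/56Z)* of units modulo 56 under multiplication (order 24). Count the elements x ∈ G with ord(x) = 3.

The elements of order 3 are: 9, 25.
That's 2.

2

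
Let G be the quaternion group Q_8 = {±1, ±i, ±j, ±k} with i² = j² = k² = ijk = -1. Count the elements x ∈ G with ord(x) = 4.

6

The elements of order 4 are: i, -i, j, -j, k, -k.
That's 6.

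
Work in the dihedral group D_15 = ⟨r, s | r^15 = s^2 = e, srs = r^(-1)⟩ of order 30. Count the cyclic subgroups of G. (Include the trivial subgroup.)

A cyclic subgroup of order d is generated by each of its φ(d) elements of order d, so the cyclic subgroups of order d number (#elements of order d)/φ(d).
Cyclic subgroups by order — order 1: 1; order 2: 15; order 3: 1; order 5: 1; order 15: 1.
Total: 19.

19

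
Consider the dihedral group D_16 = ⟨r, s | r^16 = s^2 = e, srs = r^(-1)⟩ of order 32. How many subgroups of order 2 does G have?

17

|G| = 32 and 2 | 32, so subgroups of order 2 are possible by Lagrange.
The subgroups of order 2 are: {e, r^10s}; {e, r^11s}; {e, r^12s}; {e, r^13s}; … (17 in all).
So G has 17 subgroups of order 2.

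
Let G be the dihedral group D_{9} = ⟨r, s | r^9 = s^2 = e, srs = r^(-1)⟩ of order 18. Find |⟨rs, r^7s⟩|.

6

|⟨rs⟩| = 2 and |⟨r^7s⟩| = 2, so |H| is a multiple of lcm(2, 2) = 2 and divides |G| = 18.
Closing under the operation: H = {e, r^3, r^6, rs, r^4s, r^7s}, so |H| = 6.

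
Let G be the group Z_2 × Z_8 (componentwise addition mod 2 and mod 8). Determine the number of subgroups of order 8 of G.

3

|G| = 16 and 8 | 16, so subgroups of order 8 are possible by Lagrange.
The subgroups of order 8 are: {(0,0), (0,1), (0,2), (0,3), (0,4), (0,5), (0,6), (0,7)}; {(0,0), (0,2), (0,4), (0,6), (1,0), (1,2), (1,4), (1,6)}; {(0,0), (0,2), (0,4), (0,6), (1,1), (1,3), (1,5), (1,7)}.
So G has 3 subgroups of order 8.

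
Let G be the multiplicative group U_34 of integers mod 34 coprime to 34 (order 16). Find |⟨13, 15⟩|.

8

|⟨13⟩| = 4 and |⟨15⟩| = 8, so |H| is a multiple of lcm(4, 8) = 8 and divides |G| = 16.
Closing under the operation: H = {1, 9, 13, 15, 19, 21, 25, 33}, so |H| = 8.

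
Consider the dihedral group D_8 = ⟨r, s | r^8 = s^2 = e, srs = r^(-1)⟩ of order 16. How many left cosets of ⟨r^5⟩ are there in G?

2

|⟨r^5⟩| = 8 and |G| = 16.
By Lagrange, [G : H] = |G|/|H| = 16/8 = 2.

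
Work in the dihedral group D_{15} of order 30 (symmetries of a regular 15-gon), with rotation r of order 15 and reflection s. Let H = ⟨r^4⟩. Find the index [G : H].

|⟨r^4⟩| = 15 and |G| = 30.
By Lagrange, [G : H] = |G|/|H| = 30/15 = 2.

2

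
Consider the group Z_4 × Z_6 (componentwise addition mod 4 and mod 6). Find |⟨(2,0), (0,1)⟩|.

|⟨(2,0)⟩| = 2 and |⟨(0,1)⟩| = 6, so |H| is a multiple of lcm(2, 6) = 6 and divides |G| = 24.
Closing under the operation: H = {(0,0), (0,1), (0,2), (0,3), (0,4), (0,5), (2,0), (2,1), (2,2), (2,3), (2,4), (2,5)}, so |H| = 12.

12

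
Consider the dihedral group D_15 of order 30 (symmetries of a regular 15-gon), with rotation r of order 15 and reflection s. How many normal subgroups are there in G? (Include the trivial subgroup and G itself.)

5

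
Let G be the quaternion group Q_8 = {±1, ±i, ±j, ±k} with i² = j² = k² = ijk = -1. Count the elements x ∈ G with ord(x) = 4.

6

The elements of order 4 are: i, -i, j, -j, k, -k.
That's 6.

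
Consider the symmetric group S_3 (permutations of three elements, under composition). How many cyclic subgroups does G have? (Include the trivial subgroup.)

5

Each element a generates a cyclic subgroup ⟨a⟩; distinct elements may generate the same one (a cyclic group of order d has φ(d) generators).
Cyclic subgroups by order — order 1: 1; order 2: 3; order 3: 1.
Total: 5.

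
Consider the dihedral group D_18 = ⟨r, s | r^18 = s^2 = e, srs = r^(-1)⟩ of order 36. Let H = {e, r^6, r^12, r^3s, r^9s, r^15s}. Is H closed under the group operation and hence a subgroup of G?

Yes

|H| = 6 divides |G| = 36, consistent with Lagrange.
H contains the identity, every element's inverse is in H, and H is closed under ·: it is a subgroup.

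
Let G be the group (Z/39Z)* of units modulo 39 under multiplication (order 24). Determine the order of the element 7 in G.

12

Compute successive powers of 7 mod 39: 7, 10, 31, 22, 37, 25, 19, 16, …; 7^12 ≡ 1 (mod 39).
So |⟨7⟩| = 12.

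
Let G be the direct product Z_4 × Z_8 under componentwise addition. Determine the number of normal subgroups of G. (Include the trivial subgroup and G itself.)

G is abelian, so every subgroup is normal.
G has 22 subgroups in total, hence 22 normal subgroups.

22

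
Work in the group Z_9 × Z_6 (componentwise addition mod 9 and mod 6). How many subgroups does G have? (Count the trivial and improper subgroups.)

20

|G| = 54, so by Lagrange every subgroup order divides 54. Divisors: 1, 2, 3, 6, 9, 18, 27, 54.
Subgroups by order — order 1: 1; order 2: 1; order 3: 4; order 6: 4; order 9: 4; order 18: 4; order 27: 1; order 54: 1.
Total: 1 + 1 + 4 + 4 + 4 + 4 + 1 + 1 = 20.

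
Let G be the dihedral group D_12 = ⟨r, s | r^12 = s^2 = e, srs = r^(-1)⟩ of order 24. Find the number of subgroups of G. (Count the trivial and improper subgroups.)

34

|G| = 24, so by Lagrange every subgroup order divides 24. Divisors: 1, 2, 3, 4, 6, 8, 12, 24.
Subgroups by order — order 1: 1; order 2: 13; order 3: 1; order 4: 7; order 6: 5; order 8: 3; order 12: 3; order 24: 1.
Total: 1 + 13 + 1 + 7 + 5 + 3 + 3 + 1 = 34.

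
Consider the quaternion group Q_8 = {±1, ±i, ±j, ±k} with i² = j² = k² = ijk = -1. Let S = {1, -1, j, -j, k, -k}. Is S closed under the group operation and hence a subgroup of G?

|S| = 6 does not divide |G| = 8, so by Lagrange S is not a subgroup.

No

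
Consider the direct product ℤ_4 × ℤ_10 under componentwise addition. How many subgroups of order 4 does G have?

3

|G| = 40 and 4 | 40, so subgroups of order 4 are possible by Lagrange.
The subgroups of order 4 are: {(0,0), (0,5), (2,0), (2,5)}; {(0,0), (1,0), (2,0), (3,0)}; {(0,0), (1,5), (2,0), (3,5)}.
So G has 3 subgroups of order 4.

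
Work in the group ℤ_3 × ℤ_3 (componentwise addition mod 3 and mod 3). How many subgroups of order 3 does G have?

|G| = 9 and 3 | 9, so subgroups of order 3 are possible by Lagrange.
The subgroups of order 3 are: {(0,0), (0,1), (0,2)}; {(0,0), (1,0), (2,0)}; {(0,0), (1,1), (2,2)}; {(0,0), (1,2), (2,1)}.
So G has 4 subgroups of order 3.

4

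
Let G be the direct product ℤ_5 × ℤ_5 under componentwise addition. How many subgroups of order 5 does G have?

|G| = 25 and 5 | 25, so subgroups of order 5 are possible by Lagrange.
The subgroups of order 5 are: {(0,0), (0,1), (0,2), (0,3), (0,4)}; {(0,0), (1,0), (2,0), (3,0), (4,0)}; {(0,0), (1,1), (2,2), (3,3), (4,4)}; {(0,0), (1,2), (2,4), (3,1), (4,3)}; … (6 in all).
So G has 6 subgroups of order 5.

6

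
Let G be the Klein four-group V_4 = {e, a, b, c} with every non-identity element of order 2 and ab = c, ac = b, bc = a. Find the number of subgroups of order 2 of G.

|G| = 4 and 2 | 4, so subgroups of order 2 are possible by Lagrange.
The subgroups of order 2 are: {e, a}; {e, b}; {e, c}.
So G has 3 subgroups of order 2.

3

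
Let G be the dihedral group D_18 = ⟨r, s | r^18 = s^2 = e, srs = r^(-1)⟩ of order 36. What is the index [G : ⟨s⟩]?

18

|⟨s⟩| = 2 and |G| = 36.
By Lagrange, [G : H] = |G|/|H| = 36/2 = 18.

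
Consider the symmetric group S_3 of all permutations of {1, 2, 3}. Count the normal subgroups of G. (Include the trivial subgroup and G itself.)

G has 6 subgroups. Checking conjugation-invariance by order — order 1: 1/1 normal; order 2: 0/3 normal; order 3: 1/1 normal; order 6: 1/1 normal.
Total normal subgroups: 3.

3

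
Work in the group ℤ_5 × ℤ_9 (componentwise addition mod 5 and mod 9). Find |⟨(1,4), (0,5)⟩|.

45

|⟨(1,4)⟩| = 45 and |⟨(0,5)⟩| = 9, so |H| is a multiple of lcm(45, 9) = 45 and divides |G| = 45.
Closing {(1,4), (0,5)} under the group operation gives all of G, so |H| = 45.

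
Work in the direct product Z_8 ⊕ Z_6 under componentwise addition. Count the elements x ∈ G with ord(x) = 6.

6

An element (a,b) has order lcm(ord(a), ord(b)); count pairs with lcm equal to 6.
Enumerating gives 6 such elements.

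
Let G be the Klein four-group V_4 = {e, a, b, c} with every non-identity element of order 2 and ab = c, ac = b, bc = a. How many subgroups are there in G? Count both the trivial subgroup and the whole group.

|G| = 4, so by Lagrange every subgroup order divides 4. Divisors: 1, 2, 4.
Subgroups by order — order 1: 1; order 2: 3; order 4: 1.
Total: 1 + 3 + 1 = 5.

5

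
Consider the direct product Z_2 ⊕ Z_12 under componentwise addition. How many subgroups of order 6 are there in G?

|G| = 24 and 6 | 24, so subgroups of order 6 are possible by Lagrange.
The subgroups of order 6 are: {(0,0), (0,2), (0,4), (0,6), (0,8), (0,10)}; {(0,0), (0,4), (0,8), (1,0), (1,4), (1,8)}; {(0,0), (0,4), (0,8), (1,2), (1,6), (1,10)}.
So G has 3 subgroups of order 6.

3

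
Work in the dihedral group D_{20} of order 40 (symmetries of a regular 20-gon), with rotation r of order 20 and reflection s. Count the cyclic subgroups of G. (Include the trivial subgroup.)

26

Each element a generates a cyclic subgroup ⟨a⟩; distinct elements may generate the same one (a cyclic group of order d has φ(d) generators).
Cyclic subgroups by order — order 1: 1; order 2: 21; order 4: 1; order 5: 1; order 10: 1; order 20: 1.
Total: 26.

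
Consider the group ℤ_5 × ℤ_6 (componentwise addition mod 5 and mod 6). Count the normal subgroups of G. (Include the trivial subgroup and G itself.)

G is abelian, so every subgroup is normal.
G has 8 subgroups in total, hence 8 normal subgroups.

8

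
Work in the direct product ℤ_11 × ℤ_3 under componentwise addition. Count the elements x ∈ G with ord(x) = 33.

20

An element (a,b) has order lcm(ord(a), ord(b)); count pairs with lcm equal to 33.
Enumerating gives 20 such elements.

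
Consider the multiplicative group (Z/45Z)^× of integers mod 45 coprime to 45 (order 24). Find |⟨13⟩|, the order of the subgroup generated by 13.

12

Compute successive powers of 13 mod 45: 13, 34, 37, 31, 43, 19, 22, 16, …; 13^12 ≡ 1 (mod 45).
So |⟨13⟩| = 12.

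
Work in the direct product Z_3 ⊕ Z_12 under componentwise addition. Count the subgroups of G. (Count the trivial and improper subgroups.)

|G| = 36, so by Lagrange every subgroup order divides 36. Divisors: 1, 2, 3, 4, 6, 9, 12, 18, 36.
Subgroups by order — order 1: 1; order 2: 1; order 3: 4; order 4: 1; order 6: 4; order 9: 1; order 12: 4; order 18: 1; order 36: 1.
Total: 1 + 1 + 4 + 1 + 4 + 1 + 4 + 1 + 1 = 18.

18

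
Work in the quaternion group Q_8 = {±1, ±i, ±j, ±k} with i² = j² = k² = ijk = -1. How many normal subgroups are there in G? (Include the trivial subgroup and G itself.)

6

G has 6 subgroups. Checking conjugation-invariance by order — order 1: 1/1 normal; order 2: 1/1 normal; order 4: 3/3 normal; order 8: 1/1 normal.
Total normal subgroups: 6.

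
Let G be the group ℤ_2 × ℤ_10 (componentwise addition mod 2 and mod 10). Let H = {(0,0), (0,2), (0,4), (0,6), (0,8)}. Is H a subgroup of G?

|H| = 5 divides |G| = 20, consistent with Lagrange.
H contains the identity, every element's inverse is in H, and H is closed under +: it is a subgroup.
In fact H = ⟨(0,2)⟩.

Yes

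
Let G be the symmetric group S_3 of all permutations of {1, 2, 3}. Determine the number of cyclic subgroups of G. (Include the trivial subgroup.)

Each element a generates a cyclic subgroup ⟨a⟩; distinct elements may generate the same one (a cyclic group of order d has φ(d) generators).
Cyclic subgroups by order — order 1: 1; order 2: 3; order 3: 1.
Total: 5.

5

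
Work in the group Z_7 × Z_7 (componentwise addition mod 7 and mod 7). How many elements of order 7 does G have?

48

An element (a,b) has order lcm(ord(a), ord(b)); count pairs with lcm equal to 7.
Enumerating gives 48 such elements.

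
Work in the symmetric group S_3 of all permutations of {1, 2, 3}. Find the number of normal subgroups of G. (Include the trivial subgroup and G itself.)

G has 6 subgroups. Checking conjugation-invariance by order — order 1: 1/1 normal; order 2: 0/3 normal; order 3: 1/1 normal; order 6: 1/1 normal.
Total normal subgroups: 3.

3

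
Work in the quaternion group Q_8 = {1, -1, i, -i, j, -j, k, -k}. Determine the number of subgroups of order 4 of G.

3

|G| = 8 and 4 | 8, so subgroups of order 4 are possible by Lagrange.
The subgroups of order 4 are: {1, -1, i, -i}; {1, -1, j, -j}; {1, -1, k, -k}.
So G has 3 subgroups of order 4.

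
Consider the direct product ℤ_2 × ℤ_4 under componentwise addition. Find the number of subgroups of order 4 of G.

3

|G| = 8 and 4 | 8, so subgroups of order 4 are possible by Lagrange.
The subgroups of order 4 are: {(0,0), (0,1), (0,2), (0,3)}; {(0,0), (0,2), (1,0), (1,2)}; {(0,0), (0,2), (1,1), (1,3)}.
So G has 3 subgroups of order 4.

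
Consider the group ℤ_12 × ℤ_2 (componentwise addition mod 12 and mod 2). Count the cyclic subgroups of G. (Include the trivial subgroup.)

A cyclic subgroup of order d is generated by each of its φ(d) elements of order d, so the cyclic subgroups of order d number (#elements of order d)/φ(d).
Cyclic subgroups by order — order 1: 1; order 2: 3; order 3: 1; order 4: 2; order 6: 3; order 12: 2.
Total: 12.

12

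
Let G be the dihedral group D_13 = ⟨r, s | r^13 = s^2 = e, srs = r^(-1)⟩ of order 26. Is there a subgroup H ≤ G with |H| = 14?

14 does not divide |G| = 26, so by Lagrange no subgroup of order 14 exists.

No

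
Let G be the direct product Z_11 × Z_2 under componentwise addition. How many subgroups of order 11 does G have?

1

|G| = 22 and 11 | 22, so subgroups of order 11 are possible by Lagrange.
The subgroups of order 11 are: {(0,0), (1,0), (2,0), (3,0), (4,0), (5,0), (6,0), (7,0), (8,0), (9,0), (10,0)}.
So G has 1 subgroup of order 11.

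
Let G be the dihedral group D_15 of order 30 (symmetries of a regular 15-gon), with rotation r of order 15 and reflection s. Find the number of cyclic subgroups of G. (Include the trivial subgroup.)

19

Group the elements of G by the cyclic subgroup they generate; each cyclic subgroup of order d accounts for φ(d) elements.
Cyclic subgroups by order — order 1: 1; order 2: 15; order 3: 1; order 5: 1; order 15: 1.
Total: 19.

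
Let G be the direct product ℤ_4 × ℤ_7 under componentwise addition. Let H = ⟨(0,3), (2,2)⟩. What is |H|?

14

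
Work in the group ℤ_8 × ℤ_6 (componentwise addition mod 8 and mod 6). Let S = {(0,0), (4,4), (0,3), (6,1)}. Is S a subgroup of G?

(4,4) ∈ S but its inverse (4,2) ∉ S, so S is not a subgroup.

No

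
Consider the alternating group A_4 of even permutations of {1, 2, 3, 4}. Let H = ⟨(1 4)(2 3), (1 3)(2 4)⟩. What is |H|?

4

|⟨(1 4)(2 3)⟩| = 2 and |⟨(1 3)(2 4)⟩| = 2, so |H| is a multiple of lcm(2, 2) = 2 and divides |G| = 12.
Closing under the operation: H = {e, (1 2)(3 4), (1 3)(2 4), (1 4)(2 3)}, so |H| = 4.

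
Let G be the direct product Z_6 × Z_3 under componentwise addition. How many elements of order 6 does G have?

An element (a,b) has order lcm(ord(a), ord(b)); count pairs with lcm equal to 6.
Enumerating gives 8 such elements.

8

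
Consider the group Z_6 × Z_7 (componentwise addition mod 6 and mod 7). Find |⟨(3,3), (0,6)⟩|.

14

|⟨(3,3)⟩| = 14 and |⟨(0,6)⟩| = 7, so |H| is a multiple of lcm(14, 7) = 14 and divides |G| = 42.
Closing under the operation: H = {(0,0), (0,1), (0,2), (0,3), (0,4), (0,5), (0,6), (3,0), (3,1), (3,2), (3,3), (3,4), (3,5), (3,6)}, so |H| = 14.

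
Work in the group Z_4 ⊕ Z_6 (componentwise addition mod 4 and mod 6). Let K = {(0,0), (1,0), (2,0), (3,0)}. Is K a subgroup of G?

Yes

|K| = 4 divides |G| = 24, consistent with Lagrange.
K contains the identity, every element's inverse is in K, and K is closed under +: it is a subgroup.
In fact K = ⟨(1,0)⟩.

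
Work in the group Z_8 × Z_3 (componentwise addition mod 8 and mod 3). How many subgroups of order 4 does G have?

|G| = 24 and 4 | 24, so subgroups of order 4 are possible by Lagrange.
The subgroups of order 4 are: {(0,0), (2,0), (4,0), (6,0)}.
So G has 1 subgroup of order 4.

1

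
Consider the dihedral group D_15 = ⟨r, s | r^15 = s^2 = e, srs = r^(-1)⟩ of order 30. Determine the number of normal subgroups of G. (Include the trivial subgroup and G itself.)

G has 28 subgroups. Checking conjugation-invariance by order — order 1: 1/1 normal; order 2: 0/15 normal; order 3: 1/1 normal; order 5: 1/1 normal; order 6: 0/5 normal; order 10: 0/3 normal; order 15: 1/1 normal; order 30: 1/1 normal.
Total normal subgroups: 5.

5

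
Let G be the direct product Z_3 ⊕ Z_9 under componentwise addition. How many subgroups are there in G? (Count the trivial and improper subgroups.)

|G| = 27, so by Lagrange every subgroup order divides 27. Divisors: 1, 3, 9, 27.
Subgroups by order — order 1: 1; order 3: 4; order 9: 4; order 27: 1.
Total: 1 + 4 + 4 + 1 = 10.

10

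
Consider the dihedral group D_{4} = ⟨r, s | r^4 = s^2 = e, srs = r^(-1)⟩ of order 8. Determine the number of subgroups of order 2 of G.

5

|G| = 8 and 2 | 8, so subgroups of order 2 are possible by Lagrange.
The subgroups of order 2 are: {e, r^2}; {e, r^2s}; {e, r^3s}; {e, rs}; … (5 in all).
So G has 5 subgroups of order 2.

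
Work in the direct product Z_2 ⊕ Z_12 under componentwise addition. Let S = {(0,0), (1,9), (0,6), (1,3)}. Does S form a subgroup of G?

|S| = 4 divides |G| = 24, consistent with Lagrange.
S contains the identity, every element's inverse is in S, and S is closed under +: it is a subgroup.
In fact S = ⟨(1,9)⟩.

Yes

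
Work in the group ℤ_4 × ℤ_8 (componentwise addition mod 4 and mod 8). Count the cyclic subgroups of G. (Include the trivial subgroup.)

14

Group the elements of G by the cyclic subgroup they generate; each cyclic subgroup of order d accounts for φ(d) elements.
Cyclic subgroups by order — order 1: 1; order 2: 3; order 4: 6; order 8: 4.
Total: 14.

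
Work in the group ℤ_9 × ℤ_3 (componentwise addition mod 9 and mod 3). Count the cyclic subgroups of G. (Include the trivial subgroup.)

8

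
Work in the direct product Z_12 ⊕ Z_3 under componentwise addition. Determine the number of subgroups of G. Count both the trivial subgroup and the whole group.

18

|G| = 36, so by Lagrange every subgroup order divides 36. Divisors: 1, 2, 3, 4, 6, 9, 12, 18, 36.
Subgroups by order — order 1: 1; order 2: 1; order 3: 4; order 4: 1; order 6: 4; order 9: 1; order 12: 4; order 18: 1; order 36: 1.
Total: 1 + 1 + 4 + 1 + 4 + 1 + 4 + 1 + 1 = 18.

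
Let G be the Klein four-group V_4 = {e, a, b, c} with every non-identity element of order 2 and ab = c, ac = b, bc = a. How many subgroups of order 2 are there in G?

3

|G| = 4 and 2 | 4, so subgroups of order 2 are possible by Lagrange.
The subgroups of order 2 are: {e, a}; {e, b}; {e, c}.
So G has 3 subgroups of order 2.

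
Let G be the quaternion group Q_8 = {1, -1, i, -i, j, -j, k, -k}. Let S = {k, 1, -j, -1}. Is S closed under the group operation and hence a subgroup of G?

No

k ∈ S but its inverse -k ∉ S, so S is not a subgroup.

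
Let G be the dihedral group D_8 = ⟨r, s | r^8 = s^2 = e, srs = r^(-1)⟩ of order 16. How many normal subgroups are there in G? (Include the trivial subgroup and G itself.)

7

G has 19 subgroups. Checking conjugation-invariance by order — order 1: 1/1 normal; order 2: 1/9 normal; order 4: 1/5 normal; order 8: 3/3 normal; order 16: 1/1 normal.
Total normal subgroups: 7.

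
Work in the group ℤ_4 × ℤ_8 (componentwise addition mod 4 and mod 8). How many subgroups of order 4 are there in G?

|G| = 32 and 4 | 32, so subgroups of order 4 are possible by Lagrange.
The subgroups of order 4 are: {(0,0), (0,2), (0,4), (0,6)}; {(0,0), (0,4), (2,0), (2,4)}; {(0,0), (0,4), (2,2), (2,6)}; {(0,0), (1,0), (2,0), (3,0)}; … (7 in all).
So G has 7 subgroups of order 4.

7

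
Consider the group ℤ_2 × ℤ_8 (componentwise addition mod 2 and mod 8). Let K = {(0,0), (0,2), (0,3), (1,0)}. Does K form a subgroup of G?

No

(0,2) ∈ K but its inverse (0,6) ∉ K, so K is not a subgroup.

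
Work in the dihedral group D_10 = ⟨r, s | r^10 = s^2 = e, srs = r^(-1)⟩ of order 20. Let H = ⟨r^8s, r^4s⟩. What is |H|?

|⟨r^8s⟩| = 2 and |⟨r^4s⟩| = 2, so |H| is a multiple of lcm(2, 2) = 2 and divides |G| = 20.
Closing under the operation: H = {e, r^2, r^4, r^6, r^8, s, r^2s, r^4s, r^6s, r^8s}, so |H| = 10.

10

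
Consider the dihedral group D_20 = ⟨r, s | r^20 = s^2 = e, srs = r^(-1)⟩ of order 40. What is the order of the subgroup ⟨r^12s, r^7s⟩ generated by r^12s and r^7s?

|⟨r^12s⟩| = 2 and |⟨r^7s⟩| = 2, so |H| is a multiple of lcm(2, 2) = 2 and divides |G| = 40.
Closing under the operation: H = {e, r^5, r^10, r^15, r^2s, r^7s, r^12s, r^17s}, so |H| = 8.

8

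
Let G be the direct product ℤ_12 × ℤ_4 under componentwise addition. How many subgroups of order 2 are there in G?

3

|G| = 48 and 2 | 48, so subgroups of order 2 are possible by Lagrange.
The subgroups of order 2 are: {(0,0), (0,2)}; {(0,0), (6,0)}; {(0,0), (6,2)}.
So G has 3 subgroups of order 2.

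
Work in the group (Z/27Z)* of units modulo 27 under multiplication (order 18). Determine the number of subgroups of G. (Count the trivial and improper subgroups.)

6

|G| = 18, so by Lagrange every subgroup order divides 18. Divisors: 1, 2, 3, 6, 9, 18.
Subgroups by order — order 1: 1; order 2: 1; order 3: 1; order 6: 1; order 9: 1; order 18: 1.
Total: 1 + 1 + 1 + 1 + 1 + 1 = 6.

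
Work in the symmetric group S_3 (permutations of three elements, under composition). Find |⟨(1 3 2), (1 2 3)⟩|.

3

|⟨(1 3 2)⟩| = 3 and |⟨(1 2 3)⟩| = 3, so |H| is a multiple of lcm(3, 3) = 3 and divides |G| = 6.
Closing under the operation: H = {e, (1 2 3), (1 3 2)}, so |H| = 3.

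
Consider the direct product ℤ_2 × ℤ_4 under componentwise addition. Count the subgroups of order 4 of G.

|G| = 8 and 4 | 8, so subgroups of order 4 are possible by Lagrange.
The subgroups of order 4 are: {(0,0), (0,1), (0,2), (0,3)}; {(0,0), (0,2), (1,0), (1,2)}; {(0,0), (0,2), (1,1), (1,3)}.
So G has 3 subgroups of order 4.

3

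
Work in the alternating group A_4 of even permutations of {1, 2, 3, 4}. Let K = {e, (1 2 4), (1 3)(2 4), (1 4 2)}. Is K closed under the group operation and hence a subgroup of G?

Closure fails: (1 2 4) ∘ (1 3)(2 4) = (1 3 2) ∉ K. So K is not a subgroup.

No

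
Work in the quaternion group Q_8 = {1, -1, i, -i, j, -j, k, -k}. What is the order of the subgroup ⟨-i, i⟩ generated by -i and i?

|⟨-i⟩| = 4 and |⟨i⟩| = 4, so |H| is a multiple of lcm(4, 4) = 4 and divides |G| = 8.
Closing under the operation: H = {1, -1, i, -i}, so |H| = 4.

4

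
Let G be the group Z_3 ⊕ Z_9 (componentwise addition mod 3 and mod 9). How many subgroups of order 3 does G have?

4

|G| = 27 and 3 | 27, so subgroups of order 3 are possible by Lagrange.
The subgroups of order 3 are: {(0,0), (0,3), (0,6)}; {(0,0), (1,0), (2,0)}; {(0,0), (1,3), (2,6)}; {(0,0), (1,6), (2,3)}.
So G has 4 subgroups of order 3.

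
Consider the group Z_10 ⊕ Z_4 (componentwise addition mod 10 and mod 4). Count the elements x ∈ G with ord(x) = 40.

0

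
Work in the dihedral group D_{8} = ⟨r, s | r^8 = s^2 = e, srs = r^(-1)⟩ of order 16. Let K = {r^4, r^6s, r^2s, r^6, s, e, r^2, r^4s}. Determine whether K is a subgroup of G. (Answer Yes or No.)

Yes

|K| = 8 divides |G| = 16, consistent with Lagrange.
K contains the identity, every element's inverse is in K, and K is closed under ·: it is a subgroup.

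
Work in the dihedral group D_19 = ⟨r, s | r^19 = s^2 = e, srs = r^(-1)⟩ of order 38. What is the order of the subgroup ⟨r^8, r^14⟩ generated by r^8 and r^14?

|⟨r^8⟩| = 19 and |⟨r^14⟩| = 19, so |H| is a multiple of lcm(19, 19) = 19 and divides |G| = 38.
Closing under the operation: H = {e, r, r^2, r^3, r^4, r^5, r^6, r^7, r^8, r^9, r^10, r^11, r^12, r^13, r^14, r^15, r^16, r^17, r^18}, so |H| = 19.

19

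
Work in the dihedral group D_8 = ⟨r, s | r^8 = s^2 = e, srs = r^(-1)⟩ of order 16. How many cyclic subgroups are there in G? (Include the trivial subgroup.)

Group the elements of G by the cyclic subgroup they generate; each cyclic subgroup of order d accounts for φ(d) elements.
Cyclic subgroups by order — order 1: 1; order 2: 9; order 4: 1; order 8: 1.
Total: 12.

12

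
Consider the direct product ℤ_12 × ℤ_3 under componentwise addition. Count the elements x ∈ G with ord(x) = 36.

0

An element (a,b) has order lcm(ord(a), ord(b)); count pairs with lcm equal to 36.
Enumerating gives 0 such elements.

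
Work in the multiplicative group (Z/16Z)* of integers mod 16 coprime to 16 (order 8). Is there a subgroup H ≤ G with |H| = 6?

6 does not divide |G| = 8, so by Lagrange no subgroup of order 6 exists.

No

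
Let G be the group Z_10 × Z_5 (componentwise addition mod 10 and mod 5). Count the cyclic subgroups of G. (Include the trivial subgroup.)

14

Each element a generates a cyclic subgroup ⟨a⟩; distinct elements may generate the same one (a cyclic group of order d has φ(d) generators).
Cyclic subgroups by order — order 1: 1; order 2: 1; order 5: 6; order 10: 6.
Total: 14.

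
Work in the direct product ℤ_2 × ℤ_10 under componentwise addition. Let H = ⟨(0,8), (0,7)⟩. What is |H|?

10

|⟨(0,8)⟩| = 5 and |⟨(0,7)⟩| = 10, so |H| is a multiple of lcm(5, 10) = 10 and divides |G| = 20.
Closing under the operation: H = {(0,0), (0,1), (0,2), (0,3), (0,4), (0,5), (0,6), (0,7), (0,8), (0,9)}, so |H| = 10.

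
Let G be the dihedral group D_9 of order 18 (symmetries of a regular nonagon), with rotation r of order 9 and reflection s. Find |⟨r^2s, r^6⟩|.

6

|⟨r^2s⟩| = 2 and |⟨r^6⟩| = 3, so |H| is a multiple of lcm(2, 3) = 6 and divides |G| = 18.
Closing under the operation: H = {e, r^3, r^6, r^2s, r^5s, r^8s}, so |H| = 6.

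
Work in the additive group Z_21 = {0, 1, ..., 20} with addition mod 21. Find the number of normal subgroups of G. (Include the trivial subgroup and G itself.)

4

G is abelian, so every subgroup is normal.
G has 4 subgroups in total, hence 4 normal subgroups.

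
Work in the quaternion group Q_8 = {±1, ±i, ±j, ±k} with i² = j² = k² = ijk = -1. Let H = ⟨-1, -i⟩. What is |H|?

|⟨-1⟩| = 2 and |⟨-i⟩| = 4, so |H| is a multiple of lcm(2, 4) = 4 and divides |G| = 8.
Closing under the operation: H = {1, -1, i, -i}, so |H| = 4.

4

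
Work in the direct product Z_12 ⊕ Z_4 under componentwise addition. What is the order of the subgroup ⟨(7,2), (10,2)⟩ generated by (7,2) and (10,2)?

24

|⟨(7,2)⟩| = 12 and |⟨(10,2)⟩| = 6, so |H| is a multiple of lcm(12, 6) = 12 and divides |G| = 48.
Closing under the operation: H = {(0,0), (0,2), (1,0), (1,2), (2,0), (2,2), (3,0), (3,2), (4,0), (4,2), (5,0), (5,2), (6,0), (6,2), (7,0), (7,2), (8,0), (8,2), (9,0), (9,2), (10,0), (10,2), (11,0), (11,2)}, so |H| = 24.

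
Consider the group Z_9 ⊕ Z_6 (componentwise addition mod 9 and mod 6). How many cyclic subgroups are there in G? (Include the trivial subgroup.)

16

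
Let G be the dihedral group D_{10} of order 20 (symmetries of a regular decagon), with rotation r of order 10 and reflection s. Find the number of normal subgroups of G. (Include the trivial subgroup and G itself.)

7

G has 22 subgroups. Checking conjugation-invariance by order — order 1: 1/1 normal; order 2: 1/11 normal; order 4: 0/5 normal; order 5: 1/1 normal; order 10: 3/3 normal; order 20: 1/1 normal.
Total normal subgroups: 7.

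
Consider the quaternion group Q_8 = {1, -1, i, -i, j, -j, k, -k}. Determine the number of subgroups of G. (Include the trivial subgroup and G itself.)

|G| = 8, so by Lagrange every subgroup order divides 8. Divisors: 1, 2, 4, 8.
Subgroups by order — order 1: 1; order 2: 1; order 4: 3; order 8: 1.
Total: 1 + 1 + 3 + 1 = 6.

6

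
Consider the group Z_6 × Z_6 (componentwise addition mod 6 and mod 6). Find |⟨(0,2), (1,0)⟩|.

|⟨(0,2)⟩| = 3 and |⟨(1,0)⟩| = 6, so |H| is a multiple of lcm(3, 6) = 6 and divides |G| = 36.
Closing under the operation: H = {(0,0), (0,2), (0,4), (1,0), (1,2), (1,4), (2,0), (2,2), (2,4), (3,0), (3,2), (3,4), (4,0), (4,2), (4,4), (5,0), (5,2), (5,4)}, so |H| = 18.

18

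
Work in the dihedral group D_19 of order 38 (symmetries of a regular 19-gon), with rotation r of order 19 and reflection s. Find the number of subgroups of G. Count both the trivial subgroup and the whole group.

22

|G| = 38, so by Lagrange every subgroup order divides 38. Divisors: 1, 2, 19, 38.
Subgroups by order — order 1: 1; order 2: 19; order 19: 1; order 38: 1.
Total: 1 + 19 + 1 + 1 = 22.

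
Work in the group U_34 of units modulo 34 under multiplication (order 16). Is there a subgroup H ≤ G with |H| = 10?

No

10 does not divide |G| = 16, so by Lagrange no subgroup of order 10 exists.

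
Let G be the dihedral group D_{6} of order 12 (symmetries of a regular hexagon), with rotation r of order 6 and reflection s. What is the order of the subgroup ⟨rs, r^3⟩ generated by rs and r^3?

4

|⟨rs⟩| = 2 and |⟨r^3⟩| = 2, so |H| is a multiple of lcm(2, 2) = 2 and divides |G| = 12.
Closing under the operation: H = {e, r^3, rs, r^4s}, so |H| = 4.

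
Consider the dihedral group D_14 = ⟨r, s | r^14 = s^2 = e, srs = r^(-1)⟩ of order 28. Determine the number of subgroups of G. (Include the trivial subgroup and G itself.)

28

|G| = 28, so by Lagrange every subgroup order divides 28. Divisors: 1, 2, 4, 7, 14, 28.
Subgroups by order — order 1: 1; order 2: 15; order 4: 7; order 7: 1; order 14: 3; order 28: 1.
Total: 1 + 15 + 7 + 1 + 3 + 1 = 28.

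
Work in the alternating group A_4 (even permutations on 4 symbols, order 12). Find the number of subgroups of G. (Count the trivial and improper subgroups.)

|G| = 12, so by Lagrange every subgroup order divides 12. Divisors: 1, 2, 3, 4, 6, 12.
Subgroups by order — order 1: 1; order 2: 3; order 3: 4; order 4: 1; order 6: 0; order 12: 1.
Total: 1 + 3 + 4 + 1 + 0 + 1 = 10.

10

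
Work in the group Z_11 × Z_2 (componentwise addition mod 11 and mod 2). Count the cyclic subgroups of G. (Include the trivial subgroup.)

Each element a generates a cyclic subgroup ⟨a⟩; distinct elements may generate the same one (a cyclic group of order d has φ(d) generators).
Cyclic subgroups by order — order 1: 1; order 2: 1; order 11: 1; order 22: 1.
Total: 4.

4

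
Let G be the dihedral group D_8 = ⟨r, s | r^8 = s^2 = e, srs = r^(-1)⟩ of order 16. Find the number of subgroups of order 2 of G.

|G| = 16 and 2 | 16, so subgroups of order 2 are possible by Lagrange.
The subgroups of order 2 are: {e, r^2s}; {e, r^3s}; {e, r^4}; {e, r^4s}; … (9 in all).
So G has 9 subgroups of order 2.

9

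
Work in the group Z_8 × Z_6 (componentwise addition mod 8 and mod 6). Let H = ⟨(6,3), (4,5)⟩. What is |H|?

|⟨(6,3)⟩| = 4 and |⟨(4,5)⟩| = 6, so |H| is a multiple of lcm(4, 6) = 12 and divides |G| = 48.
Closing under the operation: H = {(0,0), (0,1), (0,2), (0,3), (0,4), (0,5), (2,0), (2,1), (2,2), (2,3), (2,4), (2,5), (4,0), (4,1), (4,2), (4,3), (4,4), (4,5), (6,0), (6,1), (6,2), (6,3), (6,4), (6,5)}, so |H| = 24.

24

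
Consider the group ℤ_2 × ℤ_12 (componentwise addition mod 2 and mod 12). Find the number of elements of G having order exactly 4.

An element (a,b) has order lcm(ord(a), ord(b)); count pairs with lcm equal to 4.
Enumerating gives 4 such elements.

4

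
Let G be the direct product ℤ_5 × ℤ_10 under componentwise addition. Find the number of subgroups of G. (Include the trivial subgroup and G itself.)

16

|G| = 50, so by Lagrange every subgroup order divides 50. Divisors: 1, 2, 5, 10, 25, 50.
Subgroups by order — order 1: 1; order 2: 1; order 5: 6; order 10: 6; order 25: 1; order 50: 1.
Total: 1 + 1 + 6 + 6 + 1 + 1 = 16.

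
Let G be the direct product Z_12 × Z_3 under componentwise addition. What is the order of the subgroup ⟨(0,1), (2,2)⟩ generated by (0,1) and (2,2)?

18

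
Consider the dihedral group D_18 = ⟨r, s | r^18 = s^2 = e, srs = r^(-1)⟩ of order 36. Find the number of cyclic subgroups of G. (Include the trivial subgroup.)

24

Group the elements of G by the cyclic subgroup they generate; each cyclic subgroup of order d accounts for φ(d) elements.
Cyclic subgroups by order — order 1: 1; order 2: 19; order 3: 1; order 6: 1; order 9: 1; order 18: 1.
Total: 24.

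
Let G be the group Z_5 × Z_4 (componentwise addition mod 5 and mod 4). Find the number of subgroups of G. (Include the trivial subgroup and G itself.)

|G| = 20, so by Lagrange every subgroup order divides 20. Divisors: 1, 2, 4, 5, 10, 20.
Subgroups by order — order 1: 1; order 2: 1; order 4: 1; order 5: 1; order 10: 1; order 20: 1.
Total: 1 + 1 + 1 + 1 + 1 + 1 = 6.

6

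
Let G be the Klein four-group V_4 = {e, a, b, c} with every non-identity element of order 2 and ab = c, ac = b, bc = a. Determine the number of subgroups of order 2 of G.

|G| = 4 and 2 | 4, so subgroups of order 2 are possible by Lagrange.
The subgroups of order 2 are: {e, a}; {e, b}; {e, c}.
So G has 3 subgroups of order 2.

3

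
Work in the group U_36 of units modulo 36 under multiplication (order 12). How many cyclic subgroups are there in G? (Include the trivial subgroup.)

A cyclic subgroup of order d is generated by each of its φ(d) elements of order d, so the cyclic subgroups of order d number (#elements of order d)/φ(d).
Cyclic subgroups by order — order 1: 1; order 2: 3; order 3: 1; order 6: 3.
Total: 8.

8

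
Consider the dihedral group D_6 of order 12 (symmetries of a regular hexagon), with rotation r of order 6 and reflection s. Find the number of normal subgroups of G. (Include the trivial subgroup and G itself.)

7

G has 16 subgroups. Checking conjugation-invariance by order — order 1: 1/1 normal; order 2: 1/7 normal; order 3: 1/1 normal; order 4: 0/3 normal; order 6: 3/3 normal; order 12: 1/1 normal.
Total normal subgroups: 7.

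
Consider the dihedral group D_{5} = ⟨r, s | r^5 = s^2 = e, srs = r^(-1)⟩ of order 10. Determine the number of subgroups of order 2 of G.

5

|G| = 10 and 2 | 10, so subgroups of order 2 are possible by Lagrange.
The subgroups of order 2 are: {e, r^2s}; {e, r^3s}; {e, r^4s}; {e, rs}; … (5 in all).
So G has 5 subgroups of order 2.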